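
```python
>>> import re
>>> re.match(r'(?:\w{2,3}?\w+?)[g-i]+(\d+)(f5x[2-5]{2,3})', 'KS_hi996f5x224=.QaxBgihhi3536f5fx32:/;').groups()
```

('996', 'f5x224')

This matches 2 to 3 of a word character (lazy), then one or more of a word character (lazy) (non-capturing group); then one or more of a character in [g-i]; then one or more of a digit (captured); then the literal 'f5x', then 2 to 3 of a character in [2-5] (captured).
`re.match` won't scan ahead — the pattern has to work from the very first character.
The match spans [0:14] → 'KS_hi996f5x224'.
Captured: group 1 = '996', group 2 = 'f5x224'.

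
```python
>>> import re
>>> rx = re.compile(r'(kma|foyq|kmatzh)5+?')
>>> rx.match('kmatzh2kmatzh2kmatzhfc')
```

`re.match` won't scan ahead — the pattern has to work from the very first character.
Here the string doesn't start with a match, so the call returns None.

None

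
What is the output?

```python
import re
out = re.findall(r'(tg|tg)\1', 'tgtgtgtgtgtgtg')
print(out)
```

`\1` has to match the exact text group 1 already captured.
One capturing group, so `findall` returns just the captured substring from each match — 3 in all.

['tg', 'tg', 'tg']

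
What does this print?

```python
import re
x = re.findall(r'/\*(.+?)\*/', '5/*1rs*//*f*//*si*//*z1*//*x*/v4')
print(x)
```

Matches: at [1:8] match '/*1rs*/', group 1 = '1rs'; at [8:13] match '/*f*/', group 1 = 'f'; at [13:19] match '/*si*/', group 1 = 'si'; at [19:25] match '/*z1*/', group 1 = 'z1'; at [25:30] match '/*x*/', group 1 = 'x'.
`findall` collects group 1 from each match (5 total).

['1rs', 'f', 'si', 'z1', 'x']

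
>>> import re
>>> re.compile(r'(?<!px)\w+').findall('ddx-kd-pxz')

A negative assertion filters positions out without eating any characters.
Walking the string: at [0:3] → 'ddx'; at [4:6] → 'kd'; at [7:10] → 'pxz'.
Since nothing is captured, `findall` lists the 3 matched substrings directly.

['ddx', 'kd', 'pxz']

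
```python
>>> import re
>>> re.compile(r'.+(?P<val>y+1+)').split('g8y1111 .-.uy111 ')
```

Pattern: one or more of any character; then one or more of the literal 'y', then one or more of a literal '1' (captured as 'val').
Matches to split on: at [0:16] → 'g8y1111 .-.uy111'.
`re.split` interleaves the captured-group text with the surrounding fragments.

['', 'y111', ' ']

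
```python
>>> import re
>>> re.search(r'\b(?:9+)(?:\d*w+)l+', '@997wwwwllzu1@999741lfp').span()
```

(1, 10)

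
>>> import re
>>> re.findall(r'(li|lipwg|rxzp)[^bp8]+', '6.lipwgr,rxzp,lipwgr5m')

['lipwg', 'lipwg']

With a single group, `findall` returns only what that group captured — 2 items.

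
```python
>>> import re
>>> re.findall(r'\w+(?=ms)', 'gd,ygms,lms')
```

['yg', 'l']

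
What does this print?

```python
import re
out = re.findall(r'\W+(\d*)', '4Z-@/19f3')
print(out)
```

['19']

This matches one or more of a non-word character; then zero or more of a digit (captured).
Walking the string: at [2:7] match '-@/19', group 1 = '19'.
With a single group, `findall` returns only what that group captured — 1 item.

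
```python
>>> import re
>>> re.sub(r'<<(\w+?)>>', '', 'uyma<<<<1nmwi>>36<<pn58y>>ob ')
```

'uyma<<36ob '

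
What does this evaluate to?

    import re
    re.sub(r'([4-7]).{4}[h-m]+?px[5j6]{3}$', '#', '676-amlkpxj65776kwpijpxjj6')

'676-amlkpxj657#'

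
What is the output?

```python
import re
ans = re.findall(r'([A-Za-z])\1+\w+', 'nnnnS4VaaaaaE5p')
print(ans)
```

['n']

After group 1 captures some text, `\1` only succeeds where that same text appears again.
Walking the string: at [0:15] match 'nnnnS4VaaaaaE5p', group 1 = 'n'.
With a single group, `findall` returns only what that group captured — 1 item.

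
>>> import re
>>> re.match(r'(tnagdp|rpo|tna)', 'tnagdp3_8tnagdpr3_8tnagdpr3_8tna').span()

(0, 6)

Alternation isn't longest-match — the leftmost alternative that fits at this position is chosen.
With `match`, the pattern is implicitly anchored at the beginning.
The match spans [0:6] → 'tnagdp'.
Captured: group 1 = 'tnagdp'.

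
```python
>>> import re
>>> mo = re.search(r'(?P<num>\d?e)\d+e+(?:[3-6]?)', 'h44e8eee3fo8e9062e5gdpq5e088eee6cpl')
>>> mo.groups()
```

('4e',)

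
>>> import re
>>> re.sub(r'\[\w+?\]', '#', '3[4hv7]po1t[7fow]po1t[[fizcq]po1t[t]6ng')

'3#po1t#po1t[#po1t#6ng'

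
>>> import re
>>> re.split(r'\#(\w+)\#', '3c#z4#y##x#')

['3c', 'z4', 'y#', 'x', '']

Matches to split on: at [2:6] → '#z4#'; at [8:11] → '#x#'.
`re.split` interleaves the captured-group text with the surrounding fragments.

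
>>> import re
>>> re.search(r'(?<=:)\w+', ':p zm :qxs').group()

'p'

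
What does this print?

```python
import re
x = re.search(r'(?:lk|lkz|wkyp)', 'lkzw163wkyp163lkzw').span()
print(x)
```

(0, 2)

Alternation isn't longest-match — the leftmost alternative that fits at this position is chosen.
The match spans [0:2] → 'lk'.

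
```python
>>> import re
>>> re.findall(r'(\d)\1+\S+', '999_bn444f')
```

`\1` has to match the exact text group 1 already captured.
Matches: at [0:10] match '999_bn444f', group 1 = '9'.
With a single group, `findall` returns only what that group captured — 1 item.

['9']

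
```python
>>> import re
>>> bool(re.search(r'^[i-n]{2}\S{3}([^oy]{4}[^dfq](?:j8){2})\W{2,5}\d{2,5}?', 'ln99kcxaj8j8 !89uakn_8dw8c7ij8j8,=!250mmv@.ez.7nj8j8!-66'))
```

Pattern: anchored at the start of the string; then exactly 2 of a character in [i-n], then exactly 3 of a non-whitespace character; then exactly 4 of any character except [oy], then any character except [dfq], then the literal 'j8' repeated 2 times (captured); then 2 to 5 of a non-word character, then 2 to 5 of a digit (lazy).
`search` walks the string left to right and returns the first match it finds.
Here the pattern never matches, so the call returns None, and `bool(None)` is False.

False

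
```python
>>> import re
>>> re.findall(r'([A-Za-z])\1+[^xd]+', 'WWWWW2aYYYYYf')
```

['W']

`\1` is not a pattern — it's the concrete string captured by group 1, re-applied verbatim.
Walking the string: at [0:13] match 'WWWWW2aYYYYYf', group 1 = 'W'.
With a single group, `findall` returns only what that group captured — 1 item.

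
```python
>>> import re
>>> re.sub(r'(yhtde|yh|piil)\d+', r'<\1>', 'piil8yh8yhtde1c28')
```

'<piil><yh><yhtde>c28'

Matches: at [0:5] → 'piil8'; at [5:8] → 'yh8'; at [8:14] → 'yhtde1'.
Each match is replaced using the text its own group 1 captured.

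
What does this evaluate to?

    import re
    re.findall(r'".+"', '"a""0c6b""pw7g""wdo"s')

['"a""0c6b""pw7g""wdo"']

Walking the string: at [0:20] → '"a""0c6b""pw7g""wdo"'.
No capturing groups, so `findall` returns the 1 full match string.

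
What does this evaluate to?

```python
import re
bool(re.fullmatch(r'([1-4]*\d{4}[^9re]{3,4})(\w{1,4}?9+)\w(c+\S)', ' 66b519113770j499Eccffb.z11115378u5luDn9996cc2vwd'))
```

False

Pattern: zero or more of a character in [1-4], then exactly 4 of a digit, then 3 to 4 of any character except [9re] (captured); then 1 to 4 of a word character (lazy), then one or more of the literal '9' (captured); then a word character; then one or more of the literal 'c', then a non-whitespace character (captured).
`re.fullmatch` requires the pattern to consume the entire string.
Here the string isn't matched end-to-end, so the call returns None, and `bool(None)` is False.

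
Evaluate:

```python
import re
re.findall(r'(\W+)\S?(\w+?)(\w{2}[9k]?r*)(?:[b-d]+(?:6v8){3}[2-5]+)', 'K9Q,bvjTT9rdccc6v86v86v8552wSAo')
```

[(',', 'vj', 'TT9r')]

With the lazy modifier that quantifier settles for the fewest repetitions that let the rest of the pattern succeed (the atoms after it are unaffected and can still be greedy).
Multiple groups make `findall` return tuples — one 3-tuple for the one match.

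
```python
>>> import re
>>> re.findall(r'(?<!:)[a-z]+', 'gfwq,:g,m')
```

['gfwq', 'm']

`(?!…)`/`(?<!…)` only lets a position through if the neighbouring text does NOT match; no characters are consumed.
`findall` yields the raw match text (2 of them) because the pattern has no groups.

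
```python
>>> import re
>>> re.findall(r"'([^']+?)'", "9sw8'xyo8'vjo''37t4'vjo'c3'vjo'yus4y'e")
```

Because there's exactly one group, `findall` drops the full match and keeps group 1 from each hit.

['xyo8', '37t4', 'c3', 'yus4y']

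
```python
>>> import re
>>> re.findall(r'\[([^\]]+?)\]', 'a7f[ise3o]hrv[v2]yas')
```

['ise3o', 'v2']

Matches: at [3:10] match '[ise3o]', group 1 = 'ise3o'; at [13:17] match '[v2]', group 1 = 'v2'.
With a single group, `findall` returns only what that group captured — 2 items.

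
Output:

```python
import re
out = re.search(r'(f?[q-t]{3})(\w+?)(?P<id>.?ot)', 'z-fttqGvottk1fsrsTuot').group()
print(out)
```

fttqGvot

Pattern: optionally a literal 'f', then exactly 3 of a character in [q-t] (captured); then one or more of a word character (lazy) (captured); then optionally any character, then the literal 'ot' (captured as 'id').
`re.search` scans for the first position where the pattern succeeds.
The match spans [2:10] → 'fttqGvot'.
Captured: group 1 = 'fttq', group 2 = 'G', group 3 = 'vot'.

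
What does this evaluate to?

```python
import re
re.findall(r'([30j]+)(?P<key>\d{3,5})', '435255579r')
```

[('3', '52555')]

Pattern: one or more of one of [30j] (captured); then 3 to 5 of a digit (captured as 'key').
With 2 capturing groups, `findall` returns a 2-tuple per match.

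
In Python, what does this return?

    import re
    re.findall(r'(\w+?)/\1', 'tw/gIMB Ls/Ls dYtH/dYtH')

`\1` is not a pattern — it's the concrete string captured by group 1, re-applied verbatim.
One capturing group, so `findall` returns just the captured substring from each match — 2 in all.

['Ls', 'dYtH']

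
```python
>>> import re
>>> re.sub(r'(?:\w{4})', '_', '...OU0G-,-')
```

This matches exactly 4 of a word character (non-capturing group).
Matches: at [3:7] → 'OU0G'.
Every occurrence is swapped for '_'.

'..._-,-'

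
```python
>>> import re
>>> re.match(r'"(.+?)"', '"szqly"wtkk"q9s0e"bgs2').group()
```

'"szqly"'

With `match`, the pattern is implicitly anchored at the beginning.
The match spans [0:7] → '"szqly"'.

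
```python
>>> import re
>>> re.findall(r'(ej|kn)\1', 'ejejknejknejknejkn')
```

The backreference `\1` re-matches whatever the first group consumed, character for character.
`findall` collects group 1 from the one match (1 total).

['ej']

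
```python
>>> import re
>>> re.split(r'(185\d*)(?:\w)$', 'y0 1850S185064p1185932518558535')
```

['y0 1850S185064p1', '18593251855853', '']

Pattern: the literal '185', then zero or more of a digit (captured); then a word character (non-capturing group); then anchored at the end.
`re.split` interleaves the captured-group text with the surrounding fragments.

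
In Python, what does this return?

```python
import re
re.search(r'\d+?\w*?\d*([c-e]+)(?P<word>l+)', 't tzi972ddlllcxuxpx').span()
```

Pattern: one or more of a digit (lazy), then zero or more of a word character (lazy), then zero or more of a digit; then one or more of a character in [c-e] (captured); then one or more of a literal 'l' (captured as 'word').
Unlike `match`, `search` isn't anchored — it looks for the pattern anywhere in the string.
The match spans [5:13] → '972ddlll'.
Captured: group 1 = 'dd', group 2 = 'lll'.

(5, 13)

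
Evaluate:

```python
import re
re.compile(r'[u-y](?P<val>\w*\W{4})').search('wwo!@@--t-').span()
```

(0, 7)

The pattern matches a character in [u-y]; then zero or more of a word character, then exactly 4 of a non-word character (captured as 'val').
The match spans [0:7] → 'wwo!@@-'.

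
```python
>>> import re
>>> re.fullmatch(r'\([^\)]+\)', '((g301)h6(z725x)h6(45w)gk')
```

None

`re.fullmatch` is like wrapping the pattern in `^…$` (in single-line mode).
Here the pattern can't cover the whole string, so the call returns None.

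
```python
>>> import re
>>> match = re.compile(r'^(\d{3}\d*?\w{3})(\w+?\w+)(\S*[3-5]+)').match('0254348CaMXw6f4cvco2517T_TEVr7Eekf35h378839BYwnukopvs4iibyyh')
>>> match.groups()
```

This matches anchored at the start of the string; then exactly 3 of a digit, then zero or more of a digit (lazy), then exactly 3 of a word character (captured); then one or more of a word character (lazy), then one or more of a word character (captured); then zero or more of a non-whitespace character, then one or more of a character in [3-5] (captured).
Because the quantifier is non-greedy, it stops expanding at the earliest point where the rest of the pattern can succeed.
With `match`, the pattern is implicitly anchored at the beginning.
The match spans [0:54] → '0254348CaMXw6f4cvco2517T_TEVr7Eekf35h378839BYwnukopvs4'.
Captured: group 1 = '025434', group 2 = '8CaMXw6f4cvco2517T_TEVr7Eekf35h378839BYwnukopvs', group 3 = '4'.

('025434', '8CaMXw6f4cvco2517T_TEVr7Eekf35h378839BYwnukopvs', '4')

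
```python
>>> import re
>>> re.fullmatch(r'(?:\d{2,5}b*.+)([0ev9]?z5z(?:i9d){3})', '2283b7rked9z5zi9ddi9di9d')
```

None

This matches 2 to 5 of a digit, then zero or more of a literal 'b', then one or more of any character (non-capturing group); then optionally one of [0ev9], then the literal 'z5z', then the literal 'i9d' repeated 3 times (captured).
`fullmatch` succeeds only if the pattern covers the string from start to end.
Here the pattern can't cover the whole string, so the call returns None.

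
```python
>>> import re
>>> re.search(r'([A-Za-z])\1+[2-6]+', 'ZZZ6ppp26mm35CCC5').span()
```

(0, 4)

After group 1 captures some text, `\1` only succeeds where that same text appears again.
The match spans [0:4] → 'ZZZ6'.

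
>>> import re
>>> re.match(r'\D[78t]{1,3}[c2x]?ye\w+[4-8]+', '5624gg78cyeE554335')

None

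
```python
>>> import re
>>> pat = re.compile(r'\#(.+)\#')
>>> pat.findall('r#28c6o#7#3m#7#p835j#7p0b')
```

With a single group, `findall` returns only what that group captured — 1 item.

['28c6o#7#3m#7#p835j']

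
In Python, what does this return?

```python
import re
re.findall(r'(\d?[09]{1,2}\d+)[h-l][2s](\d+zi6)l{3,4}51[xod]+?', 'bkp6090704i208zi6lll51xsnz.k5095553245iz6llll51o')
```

The pattern matches optionally a digit, then 1 to 2 of one of [09], then one or more of a digit (captured); then a character in [h-l], then one of [2s]; then one or more of a digit, then the literal 'zi6' (captured); then 3 to 4 of the literal 'l', then the literal '51', then one or more of one of [xod] (lazy).
2 groups means the one result is a tuple of 2 captured strings — 1 here.

[('6090704', '08zi6')]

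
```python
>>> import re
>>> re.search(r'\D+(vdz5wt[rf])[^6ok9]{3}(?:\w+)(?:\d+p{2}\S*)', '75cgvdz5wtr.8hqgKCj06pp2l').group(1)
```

The match spans [2:25] → 'cgvdz5wtr.8hqgKCj06pp2l'.
Captured: group 1 = 'vdz5wtr'.

'vdz5wtr'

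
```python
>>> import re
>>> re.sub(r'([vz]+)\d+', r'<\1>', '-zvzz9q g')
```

`\1` in the replacement pulls in group 1's text for each match.

'-<zvzz>q g'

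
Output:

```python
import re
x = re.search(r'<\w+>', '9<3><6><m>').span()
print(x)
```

(1, 4)

The match spans [1:4] → '<3>'.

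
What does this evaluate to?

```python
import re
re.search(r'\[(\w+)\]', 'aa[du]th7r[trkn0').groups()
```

('du',)

The match spans [2:6] → '[du]'.
Captured: group 1 = 'du'.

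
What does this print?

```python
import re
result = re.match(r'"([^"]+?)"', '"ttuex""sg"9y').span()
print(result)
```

(0, 7)

With `match`, the pattern is implicitly anchored at the beginning.
The match spans [0:7] → '"ttuex"'.
Captured: group 1 = 'ttuex'.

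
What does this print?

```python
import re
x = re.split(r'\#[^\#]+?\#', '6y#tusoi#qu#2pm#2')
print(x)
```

['6y', 'qu', '2']

Splitting on the pattern gives 3 pieces.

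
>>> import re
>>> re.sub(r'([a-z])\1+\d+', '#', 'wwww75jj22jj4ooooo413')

`\1` has to match the exact text group 1 already captured.
Matches: at [0:6] → 'wwww75'; at [6:10] → 'jj22'; at [10:13] → 'jj4'; at [13:21] → 'ooooo413'.
Every occurrence is swapped for '#'.

'####'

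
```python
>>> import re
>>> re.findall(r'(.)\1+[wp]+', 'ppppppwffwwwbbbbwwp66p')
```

`\1` has to match the exact text group 1 already captured.
With a single group, `findall` returns only what that group captured — 4 items.

['p', 'f', 'b', '6']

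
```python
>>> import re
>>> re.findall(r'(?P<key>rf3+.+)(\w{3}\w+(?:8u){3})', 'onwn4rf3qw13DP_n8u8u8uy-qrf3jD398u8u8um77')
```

[('rf3qw13DP_n8u8u8uy-qrf3', 'jD398u8u8u')]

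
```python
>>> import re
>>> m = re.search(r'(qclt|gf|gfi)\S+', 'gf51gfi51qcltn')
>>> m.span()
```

The match spans [0:14] → 'gf51gfi51qcltn'.

(0, 14)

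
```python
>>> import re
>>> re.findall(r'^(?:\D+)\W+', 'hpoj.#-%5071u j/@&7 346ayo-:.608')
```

['hpoj.#-%']

This matches anchored at the start of the string; then one or more of a non-digit (non-capturing group); then one or more of a non-word character.
Since nothing is captured, `findall` lists the 1 matched substring directly.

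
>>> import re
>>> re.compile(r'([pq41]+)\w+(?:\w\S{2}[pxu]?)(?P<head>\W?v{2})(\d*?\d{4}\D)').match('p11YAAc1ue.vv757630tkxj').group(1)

'p11'

The match spans [0:20] → 'p11YAAc1ue.vv757630t'.
Captured: group 1 = 'p11', group 2 = 'vv', group 3 = '757630t'.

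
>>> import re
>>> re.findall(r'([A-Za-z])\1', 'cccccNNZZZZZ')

['c', 'c', 'N', 'Z', 'Z']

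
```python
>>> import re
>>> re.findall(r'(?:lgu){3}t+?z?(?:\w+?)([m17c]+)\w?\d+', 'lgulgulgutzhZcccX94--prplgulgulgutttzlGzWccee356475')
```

This matches the literal 'lgu' repeated 3 times, then one or more of the literal 't' (lazy), then optionally the literal 'z'; then one or more of a word character (lazy) (non-capturing group); then one or more of one of [m17c] (captured); then optionally a word character, then one or more of a digit.
`findall` collects group 1 from each match (2 total).

['ccc', '7']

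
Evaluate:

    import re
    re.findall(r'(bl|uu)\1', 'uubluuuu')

['uu']

A backreference is literal: `\1` must see the identical characters the first group matched.
`findall` collects group 1 from the one match (1 total).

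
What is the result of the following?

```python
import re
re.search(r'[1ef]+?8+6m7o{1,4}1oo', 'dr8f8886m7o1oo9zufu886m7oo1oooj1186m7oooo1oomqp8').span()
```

This matches one or more of one of [1ef] (lazy), then one or more of the literal '8', then the literal '6m7'; then 1 to 4 of a literal 'o', then the literal '1oo'.
The match spans [3:14] → 'f8886m7o1oo'.

(3, 14)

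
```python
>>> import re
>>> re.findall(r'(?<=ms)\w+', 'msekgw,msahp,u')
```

Because the assertion is zero-width, the text it checks is not consumed and won't appear in the result.
Scanning left to right: at [2:6] → 'ekgw'; at [9:12] → 'ahp'.
With no groups in the pattern, `findall` gives back each whole match — 2 here.

['ekgw', 'ahp']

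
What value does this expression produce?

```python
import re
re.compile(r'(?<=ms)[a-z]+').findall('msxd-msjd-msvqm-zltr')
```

['xd', 'jd', 'vqm']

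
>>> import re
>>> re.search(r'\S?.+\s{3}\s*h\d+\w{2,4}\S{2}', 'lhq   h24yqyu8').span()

(0, 14)

Pattern: optionally a non-whitespace character, then one or more of any character, then exactly 3 of whitespace; then zero or more of whitespace, then the literal 'h'; then one or more of a digit, then 2 to 4 of a word character, then exactly 2 of a non-whitespace character.
Unlike `match`, `search` isn't anchored — it looks for the pattern anywhere in the string.
The match spans [0:14] → 'lhq   h24yqyu8'.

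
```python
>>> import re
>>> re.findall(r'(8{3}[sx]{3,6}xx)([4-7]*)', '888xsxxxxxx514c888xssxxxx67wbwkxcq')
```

[('888xsxxxxxx', '5'), ('888xssxxxx', '67')]

This matches exactly 3 of a literal '8', then 3 to 6 of one of [sx], then the literal 'xx' (captured); then zero or more of a character in [4-7] (captured).
Scanning left to right: at [0:12] match '888xsxxxxxx5', groups = ('888xsxxxxxx', '5'); at [15:27] match '888xssxxxx67', groups = ('888xssxxxx', '67').
With 2 capturing groups, `findall` returns a 2-tuple per match.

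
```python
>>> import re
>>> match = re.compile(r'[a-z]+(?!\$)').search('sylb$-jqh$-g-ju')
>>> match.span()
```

A negative assertion filters positions out without eating any characters.
The match spans [0:3] → 'syl'.

(0, 3)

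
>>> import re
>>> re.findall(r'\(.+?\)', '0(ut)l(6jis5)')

A non-greedy quantifier consumes as few characters as it can — just enough that the remainder of the pattern still matches from where it stops; whatever follows it matches normally.
Walking the string: at [1:5] → '(ut)'; at [6:13] → '(6jis5)'.
Since nothing is captured, `findall` lists the 2 matched substrings directly.

['(ut)', '(6jis5)']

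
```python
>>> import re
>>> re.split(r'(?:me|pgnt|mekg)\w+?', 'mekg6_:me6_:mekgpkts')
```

['', 'g6_:', '_:', 'gpkts']

Alternation tries branches left to right and keeps the first one that lets the overall match succeed at that position.
`split` removes every match and returns the 4 fragments in between.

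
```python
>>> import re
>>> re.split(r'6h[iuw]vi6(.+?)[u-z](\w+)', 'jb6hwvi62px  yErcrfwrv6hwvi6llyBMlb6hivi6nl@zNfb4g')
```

['jb', '2px  ', 'Ercrfwrv6hwvi6llyBMlb6hivi6nl', '@zNfb4g']

Lazy quantifiers expand one character at a time until the remainder of the pattern can match.
Because the pattern has a capturing group, `split` also inserts each captured text between the pieces.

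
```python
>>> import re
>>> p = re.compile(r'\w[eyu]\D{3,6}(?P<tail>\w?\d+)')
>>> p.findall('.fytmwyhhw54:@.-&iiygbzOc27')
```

Pattern: a word character, then one of [eyu], then 3 to 6 of a non-digit; then optionally a word character, then one or more of a digit (captured as 'tail').
Scanning left to right: at [1:12] match 'fytmwyhhw54', group 1 = 'w54'; at [18:27] match 'iygbzOc27', group 1 = '27'.
With a single group, `findall` returns only what that group captured — 2 items.

['w54', '27']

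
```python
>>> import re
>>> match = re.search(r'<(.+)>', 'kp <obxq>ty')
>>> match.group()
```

'<obxq>'

`re.search` scans for the first position where the pattern succeeds.
The match spans [3:9] → '<obxq>'.
Captured: group 1 = 'obxq'.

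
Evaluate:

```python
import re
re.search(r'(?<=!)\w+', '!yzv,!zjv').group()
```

'yzv'

The `(?=…)`/`(?<=…)` assertion just peeks at neighbouring text; it doesn't advance the match position.
Unlike `match`, `search` isn't anchored — it looks for the pattern anywhere in the string.
The match spans [1:4] → 'yzv'.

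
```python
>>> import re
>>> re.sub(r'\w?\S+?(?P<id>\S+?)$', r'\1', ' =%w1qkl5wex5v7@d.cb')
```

' %w1qkl5wex5v7@d.cb'

This matches optionally a word character, then one or more of a non-whitespace character (lazy); then one or more of a non-whitespace character (lazy) (captured as 'id'); then anchored at the end.
Because the quantifier is non-greedy, it stops expanding at the earliest point where the rest of the pattern can succeed.
Matches: at [1:20] → '=%w1qkl5wex5v7@d.cb'.
The replacement refers to a captured group, so each match is rewritten using its own captured text.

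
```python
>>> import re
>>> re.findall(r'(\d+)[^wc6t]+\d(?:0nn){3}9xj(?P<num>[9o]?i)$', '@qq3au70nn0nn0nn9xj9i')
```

[('3', '9i')]

With 2 capturing groups, `findall` returns a 2-tuple per match.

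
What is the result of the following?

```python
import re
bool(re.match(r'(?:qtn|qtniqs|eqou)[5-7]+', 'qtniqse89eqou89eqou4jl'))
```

False

With `match`, the pattern is implicitly anchored at the beginning.
Here the pattern fails at index 0, so the call returns None, and `bool(None)` is False.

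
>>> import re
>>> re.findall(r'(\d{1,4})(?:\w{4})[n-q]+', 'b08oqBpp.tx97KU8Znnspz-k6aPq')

The pattern matches 1 to 4 of a digit (captured); then exactly 4 of a word character (non-capturing group); then one or more of a character in [n-q].
Matches: at [1:8] match '08oqBpp', group 1 = '08'; at [11:19] match '97KU8Znn', group 1 = '97'.
One capturing group, so `findall` returns just the captured substring from each match — 2 in all.

['08', '97']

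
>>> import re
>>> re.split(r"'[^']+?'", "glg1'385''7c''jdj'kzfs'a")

['glg1', '', '', "kzfs'a"]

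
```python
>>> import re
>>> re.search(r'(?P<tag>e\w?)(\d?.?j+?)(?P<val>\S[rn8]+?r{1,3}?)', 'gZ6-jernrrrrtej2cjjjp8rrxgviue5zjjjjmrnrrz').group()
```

'ej2cjjjp8r'

This matches the literal 'e', then optionally a word character (captured as 'tag'); then optionally a digit, then optionally any character, then one or more of the literal 'j' (lazy) (captured); then a non-whitespace character, then one or more of one of [rn8] (lazy), then 1 to 3 of a literal 'r' (lazy) (captured as 'val').
The match spans [13:23] → 'ej2cjjjp8r'.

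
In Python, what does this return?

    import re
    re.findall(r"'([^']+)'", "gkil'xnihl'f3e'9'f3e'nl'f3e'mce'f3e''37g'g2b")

['xnihl', '9', 'nl', 'mce', '37g']

Scanning left to right: at [4:11] match "'xnihl'", group 1 = 'xnihl'; at [14:17] match "'9'", group 1 = '9'; at [20:24] match "'nl'", group 1 = 'nl'; at [27:32] match "'mce'", group 1 = 'mce'; at [36:41] match "'37g'", group 1 = '37g'.
With a single group, `findall` returns only what that group captured — 5 items.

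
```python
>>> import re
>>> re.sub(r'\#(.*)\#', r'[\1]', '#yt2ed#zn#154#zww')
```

Matches: at [0:14] → '#yt2ed#zn#154#'.
`\1` in the replacement pulls in group 1's text for each match.

'[yt2ed#zn#154]zww'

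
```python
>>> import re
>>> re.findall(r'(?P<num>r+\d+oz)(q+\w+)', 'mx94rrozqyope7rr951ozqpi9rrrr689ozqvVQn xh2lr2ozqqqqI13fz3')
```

Pattern: one or more of the literal 'r', then one or more of a digit, then the literal 'oz' (captured as 'num'); then one or more of a literal 'q', then one or more of a word character (captured).
Scanning left to right: at [14:39] match 'rr951ozqpi9rrrr689ozqvVQn', groups = ('rr951oz', 'qpi9rrrr689ozqvVQn'); at [44:58] match 'r2ozqqqqI13fz3', groups = ('r2oz', 'qqqqI13fz3').
2 groups means each result is a tuple of 2 captured strings — 2 here.

[('rr951oz', 'qpi9rrrr689ozqvVQn'), ('r2oz', 'qqqqI13fz3')]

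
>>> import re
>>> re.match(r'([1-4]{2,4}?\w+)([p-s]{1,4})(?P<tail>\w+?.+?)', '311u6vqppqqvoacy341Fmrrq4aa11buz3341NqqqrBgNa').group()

'311u6vqppqqvoacy341Fmrrq4aa11buz3341NqqqrBg'

With `match`, the pattern is implicitly anchored at the beginning.
The match spans [0:43] → '311u6vqppqqvoacy341Fmrrq4aa11buz3341NqqqrBg'.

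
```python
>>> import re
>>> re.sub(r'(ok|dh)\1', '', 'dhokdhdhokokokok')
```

A backreference is literal: `\1` must see the identical characters the first group matched.
Each match is replaced by ''.

'dhok'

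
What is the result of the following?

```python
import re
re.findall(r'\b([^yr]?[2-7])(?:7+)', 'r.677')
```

The pattern matches a word boundary (`\b`, zero-width); then optionally any character except [yr], then a character in [2-7] (captured); then one or more of a literal '7' (non-capturing group).
Scanning left to right: at [1:5] match '.677', group 1 = '.6'.
One capturing group, so `findall` returns just the captured substring from the one match — 1 in all.

['.6']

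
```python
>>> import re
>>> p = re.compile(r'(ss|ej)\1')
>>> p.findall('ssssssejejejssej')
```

['ss', 'ej']

`\1` has to match the exact text group 1 already captured.
Because there's exactly one group, `findall` drops the full match and keeps group 1 from each hit.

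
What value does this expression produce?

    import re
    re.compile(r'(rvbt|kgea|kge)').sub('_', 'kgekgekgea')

'___'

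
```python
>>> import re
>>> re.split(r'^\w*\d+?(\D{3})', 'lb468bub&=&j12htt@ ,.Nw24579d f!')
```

This matches anchored at the start of the string; then zero or more of a word character, then one or more of a digit (lazy); then exactly 3 of a non-digit (captured).
Because the pattern has a capturing group, `split` also inserts each captured text between the pieces.

['', 'bub', '&=&j12htt@ ,.Nw24579d f!']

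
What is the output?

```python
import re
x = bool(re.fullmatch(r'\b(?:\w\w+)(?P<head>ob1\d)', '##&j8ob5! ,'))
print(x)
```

False

The pattern matches a word boundary (`\b`, zero-width); then a word character, then one or more of a word character (non-capturing group); then the literal 'ob1', then a digit (captured as 'head').
`re.fullmatch` requires the pattern to consume the entire string.
Here the pattern can't cover the whole string, so the call returns None, and `bool(None)` is False.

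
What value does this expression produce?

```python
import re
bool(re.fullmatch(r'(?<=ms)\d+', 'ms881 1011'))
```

False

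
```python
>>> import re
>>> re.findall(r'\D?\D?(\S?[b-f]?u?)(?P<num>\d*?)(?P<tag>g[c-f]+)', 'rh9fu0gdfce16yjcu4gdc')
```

This matches optionally a non-digit, then optionally a non-digit; then optionally a non-whitespace character, then optionally a character in [b-f], then optionally the literal 'u' (captured); then zero or more of a digit (lazy) (captured as 'num'); then the literal 'g', then one or more of a character in [c-f] (captured as 'tag').
Walking the string: at [0:11] match 'rh9fu0gdfce', groups = ('9fu', '0', 'gdfce'); at [13:21] match 'yjcu4gdc', groups = ('cu', '4', 'gdc').
Multiple groups make `findall` return tuples — one 3-tuple for each match.

[('9fu', '0', 'gdfce'), ('cu', '4', 'gdc')]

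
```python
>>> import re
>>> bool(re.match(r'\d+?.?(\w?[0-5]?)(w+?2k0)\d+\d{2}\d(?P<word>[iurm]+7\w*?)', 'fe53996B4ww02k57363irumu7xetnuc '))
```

The pattern matches one or more of a digit (lazy), then optionally any character; then optionally a word character, then optionally a character in [0-5] (captured); then one or more of a literal 'w' (lazy), then the literal '2k0' (captured); then one or more of a digit, then exactly 2 of a digit, then a digit; then one or more of one of [iurm], then the literal '7', then zero or more of a word character (lazy) (captured as 'word').
`re.match` won't scan ahead — the pattern has to work from the very first character.
Here position 0 doesn't satisfy it, so the call returns None, and `bool(None)` is False.

False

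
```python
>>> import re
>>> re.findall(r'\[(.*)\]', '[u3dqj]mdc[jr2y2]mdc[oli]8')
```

['u3dqj]mdc[jr2y2]mdc[oli']

`findall` collects group 1 from the one match (1 total).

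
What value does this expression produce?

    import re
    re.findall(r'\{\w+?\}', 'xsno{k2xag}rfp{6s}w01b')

['{k2xag}', '{6s}']

Matches: at [4:11] → '{k2xag}'; at [14:18] → '{6s}'.
No capturing groups, so `findall` returns the 2 full match strings.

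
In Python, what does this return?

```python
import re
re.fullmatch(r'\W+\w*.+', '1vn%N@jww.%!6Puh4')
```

None

This matches one or more of a non-word character; then zero or more of a word character, then one or more of any character.
For `fullmatch`, every character of the input must be accounted for by the pattern.
Here the pattern can't cover the whole string, so the call returns None.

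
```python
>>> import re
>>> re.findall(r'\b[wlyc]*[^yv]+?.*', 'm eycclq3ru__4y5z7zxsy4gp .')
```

Since nothing is captured, `findall` lists the 1 matched substring directly.

['m eycclq3ru__4y5z7zxsy4gp .']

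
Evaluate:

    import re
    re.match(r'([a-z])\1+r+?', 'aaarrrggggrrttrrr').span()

(0, 4)

`\1` is not a pattern — it's the concrete string captured by group 1, re-applied verbatim.
With `match`, the pattern is implicitly anchored at the beginning.
The match spans [0:4] → 'aaar'.
Captured: group 1 = 'a'.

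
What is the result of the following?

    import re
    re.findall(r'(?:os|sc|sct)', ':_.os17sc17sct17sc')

['os', 'sc', 'sc', 'sc']

`|` is ordered: at each position the engine commits to the first alternative that works.
Scanning left to right: at [3:5] → 'os'; at [7:9] → 'sc'; at [11:13] → 'sc'; at [16:18] → 'sc'.
Since nothing is captured, `findall` lists the 4 matched substrings directly.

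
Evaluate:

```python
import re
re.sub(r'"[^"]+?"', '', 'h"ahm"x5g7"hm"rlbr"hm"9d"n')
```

'hx5g7rlbr9d"n'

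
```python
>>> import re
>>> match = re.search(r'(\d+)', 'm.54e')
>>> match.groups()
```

The pattern matches one or more of a digit (captured).
`re.search` scans for the first position where the pattern succeeds.
The match spans [2:4] → '54'.
Captured: group 1 = '54'.

('54',)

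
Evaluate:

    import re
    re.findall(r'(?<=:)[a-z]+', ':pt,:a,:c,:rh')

['pt', 'a', 'c', 'rh']

The lookaround is zero-width — it requires the adjacent text to match without consuming it, so the asserted text isn't part of the match.
Since nothing is captured, `findall` lists the 4 matched substrings directly.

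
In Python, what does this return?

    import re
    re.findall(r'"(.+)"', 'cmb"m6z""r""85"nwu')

Scanning left to right: at [3:15] match '"m6z""r""85"', group 1 = 'm6z""r""85'.
With a single group, `findall` returns only what that group captured — 1 item.

['m6z""r""85']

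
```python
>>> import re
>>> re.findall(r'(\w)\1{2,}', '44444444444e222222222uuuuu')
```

After group 1 captures some text, `\1` only succeeds where that same text appears again.
One capturing group, so `findall` returns just the captured substring from each match — 3 in all.

['4', '2', 'u']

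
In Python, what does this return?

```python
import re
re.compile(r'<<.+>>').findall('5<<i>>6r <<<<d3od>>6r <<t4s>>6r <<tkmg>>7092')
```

['<<i>>6r <<<<d3od>>6r <<t4s>>6r <<tkmg>>']

Walking the string: at [1:40] → '<<i>>6r <<<<d3od>>6r <<t4s>>6r <<tkmg>>'.
No capturing groups, so `findall` returns the 1 full match string.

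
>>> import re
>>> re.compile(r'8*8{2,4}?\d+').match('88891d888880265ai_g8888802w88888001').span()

`re.match` won't scan ahead — the pattern has to work from the very first character.
The match spans [0:5] → '88891'.

(0, 5)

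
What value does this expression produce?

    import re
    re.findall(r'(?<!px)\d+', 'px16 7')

The negative lookahead/lookbehind blocks any match where the forbidden context is present.
Scanning left to right: at [3:4] → '6'; at [5:6] → '7'.
Since nothing is captured, `findall` lists the 2 matched substrings directly.

['6', '7']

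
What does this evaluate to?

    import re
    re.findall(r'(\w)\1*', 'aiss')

['a', 'i', 's']

After group 1 captures some text, `\1` only succeeds where that same text appears again.
One capturing group, so `findall` returns just the captured substring from each match — 3 in all.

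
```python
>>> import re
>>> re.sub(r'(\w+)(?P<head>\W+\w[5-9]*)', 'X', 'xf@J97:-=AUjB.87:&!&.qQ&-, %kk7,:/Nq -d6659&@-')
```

'X:-=X:&!&.XXX&@-'

`sub` substitutes 'X' at each match site.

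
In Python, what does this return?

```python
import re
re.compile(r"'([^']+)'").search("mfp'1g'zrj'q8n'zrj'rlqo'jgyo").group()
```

"'1g'"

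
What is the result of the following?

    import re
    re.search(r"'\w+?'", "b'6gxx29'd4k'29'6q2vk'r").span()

(1, 9)

`re.search` tries every starting position until one works.
The match spans [1:9] → "'6gxx29'".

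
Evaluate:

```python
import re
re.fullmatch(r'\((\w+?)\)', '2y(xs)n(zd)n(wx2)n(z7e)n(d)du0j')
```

None

`re.fullmatch` is like wrapping the pattern in `^…$` (in single-line mode).
Here the pattern can't cover the whole string, so the call returns None.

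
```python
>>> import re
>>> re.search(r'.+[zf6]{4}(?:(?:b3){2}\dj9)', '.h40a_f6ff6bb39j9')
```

None

This matches one or more of any character, then exactly 4 of one of [zf6]; then the literal 'b3' repeated 2 times, then a digit, then the literal 'j9' (non-capturing group).
Unlike `match`, `search` isn't anchored — it looks for the pattern anywhere in the string.
Here no position works, so the call returns None.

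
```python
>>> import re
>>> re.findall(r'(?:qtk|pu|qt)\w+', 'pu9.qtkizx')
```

Walking the string: at [0:3] → 'pu9'; at [4:10] → 'qtkizx'.
With no groups in the pattern, `findall` gives back each whole match — 2 here.

['pu9', 'qtkizx']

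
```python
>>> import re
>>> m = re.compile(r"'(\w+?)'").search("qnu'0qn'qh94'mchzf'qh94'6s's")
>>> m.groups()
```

`re.search` tries every starting position until one works.
The match spans [3:8] → "'0qn'".
Captured: group 1 = '0qn'.

('0qn',)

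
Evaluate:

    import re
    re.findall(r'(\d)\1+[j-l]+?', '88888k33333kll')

['8', '3']

After group 1 captures some text, `\1` only succeeds where that same text appears again.
`findall` collects group 1 from each match (2 total).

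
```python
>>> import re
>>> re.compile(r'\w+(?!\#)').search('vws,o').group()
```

'vws'

The negative lookaround is zero-width — it rules out positions where the adjacent text would match, without consuming anything.
The match spans [0:3] → 'vws'.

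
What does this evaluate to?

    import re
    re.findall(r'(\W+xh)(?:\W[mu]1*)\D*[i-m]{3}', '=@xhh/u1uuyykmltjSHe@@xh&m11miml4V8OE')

['@@xh']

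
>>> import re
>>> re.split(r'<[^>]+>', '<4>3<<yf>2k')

Each match becomes a cut point; 3 segments remain.

['', '3', '2k']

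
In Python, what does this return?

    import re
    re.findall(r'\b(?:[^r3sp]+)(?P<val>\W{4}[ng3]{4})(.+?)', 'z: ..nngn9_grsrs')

A `+?`/`*?`/`{m,n}?` starts at its minimum and grows only as far as needed for what follows to match.
With 2 capturing groups, `findall` returns a 2-tuple per match.

[(': ..nngn', '9')]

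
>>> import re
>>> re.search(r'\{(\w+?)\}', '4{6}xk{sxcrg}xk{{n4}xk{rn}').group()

`search` walks the string left to right and returns the first match it finds.
The match spans [1:4] → '{6}'.
Captured: group 1 = '6'.

'{6}'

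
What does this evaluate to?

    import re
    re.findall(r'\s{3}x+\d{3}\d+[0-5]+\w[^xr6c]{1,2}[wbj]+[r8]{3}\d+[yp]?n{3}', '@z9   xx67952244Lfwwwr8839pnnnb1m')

`findall` yields the raw match text (1 of them) because the pattern has no groups.

['   xx67952244Lfwwwr8839pnnn']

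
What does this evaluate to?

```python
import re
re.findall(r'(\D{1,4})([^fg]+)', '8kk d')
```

[('kk ', 'd')]

Multiple groups make `findall` return tuples — one 2-tuple for the one match.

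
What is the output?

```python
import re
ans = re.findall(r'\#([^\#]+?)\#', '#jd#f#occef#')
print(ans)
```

['jd', 'occef']

Scanning left to right: at [0:4] match '#jd#', group 1 = 'jd'; at [5:12] match '#occef#', group 1 = 'occef'.
One capturing group, so `findall` returns just the captured substring from each match — 2 in all.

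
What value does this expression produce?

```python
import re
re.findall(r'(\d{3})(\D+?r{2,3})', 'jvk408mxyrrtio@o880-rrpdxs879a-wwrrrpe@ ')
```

[('408', 'mxyrr'), ('880', '-rr'), ('879', 'a-wwrrr')]

With 2 capturing groups, `findall` returns a 2-tuple per match.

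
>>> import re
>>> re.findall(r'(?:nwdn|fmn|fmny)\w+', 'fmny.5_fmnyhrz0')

['fmny', 'fmnyhrz0']

Scanning left to right: at [0:4] → 'fmny'; at [7:15] → 'fmnyhrz0'.
No capturing groups, so `findall` returns the 2 full match strings.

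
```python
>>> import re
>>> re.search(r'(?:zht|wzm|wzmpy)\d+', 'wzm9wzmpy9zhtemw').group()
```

'wzm9'

The match spans [0:4] → 'wzm9'.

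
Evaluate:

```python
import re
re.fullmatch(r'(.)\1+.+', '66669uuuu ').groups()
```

The match spans [0:10] → '66669uuuu '.
Captured: group 1 = '6'.

('6',)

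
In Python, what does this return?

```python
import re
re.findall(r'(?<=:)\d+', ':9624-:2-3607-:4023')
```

['9624', '2', '4023']

The `(?=…)`/`(?<=…)` assertion just peeks at neighbouring text; it doesn't advance the match position.
With no groups in the pattern, `findall` gives back each whole match — 3 here.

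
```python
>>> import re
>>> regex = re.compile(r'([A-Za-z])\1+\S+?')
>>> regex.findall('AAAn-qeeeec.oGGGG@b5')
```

['A', 'e', 'G']

A backreference is literal: `\1` must see the identical characters the first group matched.
Walking the string: at [0:4] match 'AAAn', group 1 = 'A'; at [6:11] match 'eeeec', group 1 = 'e'; at [13:18] match 'GGGG@', group 1 = 'G'.
With a single group, `findall` returns only what that group captured — 3 items.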